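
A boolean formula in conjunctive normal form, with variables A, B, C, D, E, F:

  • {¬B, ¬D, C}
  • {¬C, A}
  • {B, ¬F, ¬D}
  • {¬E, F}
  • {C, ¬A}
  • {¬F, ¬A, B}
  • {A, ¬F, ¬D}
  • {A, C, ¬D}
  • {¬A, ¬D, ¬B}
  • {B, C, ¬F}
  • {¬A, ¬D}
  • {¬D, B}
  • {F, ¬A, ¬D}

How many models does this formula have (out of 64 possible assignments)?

Split on A, then D.
  A=1, D=1: a clause becomes empty — 0.
  A=1, D=0: remaining (B,C,E,F) ∈ {(0,1,0,0); (1,1,0,0); (1,1,0,1); (1,1,1,1)} — 4.
  A=0, D=1: a clause becomes empty — 0.
  A=0, D=0: remaining (B,C,E,F) ∈ {(0,0,0,0); (1,0,0,0); (1,0,0,1); (1,0,1,1)} — 4.
Total: 0 + 4 + 0 + 4 = 8.

8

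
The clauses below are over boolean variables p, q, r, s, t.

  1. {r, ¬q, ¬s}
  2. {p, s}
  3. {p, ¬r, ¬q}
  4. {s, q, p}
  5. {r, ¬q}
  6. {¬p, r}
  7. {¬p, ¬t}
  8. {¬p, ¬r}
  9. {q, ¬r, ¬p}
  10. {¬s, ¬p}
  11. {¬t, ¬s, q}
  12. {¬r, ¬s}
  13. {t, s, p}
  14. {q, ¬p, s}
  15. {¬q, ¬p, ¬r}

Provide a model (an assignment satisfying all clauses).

Set p = False and propagate.
  then s is forced to True.
  then r is forced to False.
  then q is forced to False.
  then t is forced to False.

p=False, q=False, r=False, s=True, t=False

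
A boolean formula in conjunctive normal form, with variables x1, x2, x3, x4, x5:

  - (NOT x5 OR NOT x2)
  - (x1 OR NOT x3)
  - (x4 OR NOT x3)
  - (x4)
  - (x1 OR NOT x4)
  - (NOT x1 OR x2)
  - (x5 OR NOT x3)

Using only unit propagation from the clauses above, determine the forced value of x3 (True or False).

Unit clause (x4) sets x4 = True.
From (x1 OR NOT x4) and x4 = True: x1 = True.
(NOT x1 OR x2): since x1 = True, the clause reduces to (x2). x2 = True.
In (NOT x2 OR NOT x5), NOT x2 is now false; NOT x5 must hold, so x5 = False.
(x5 OR NOT x3): since x5 = False, the clause reduces to (NOT x3). x3 = False.

False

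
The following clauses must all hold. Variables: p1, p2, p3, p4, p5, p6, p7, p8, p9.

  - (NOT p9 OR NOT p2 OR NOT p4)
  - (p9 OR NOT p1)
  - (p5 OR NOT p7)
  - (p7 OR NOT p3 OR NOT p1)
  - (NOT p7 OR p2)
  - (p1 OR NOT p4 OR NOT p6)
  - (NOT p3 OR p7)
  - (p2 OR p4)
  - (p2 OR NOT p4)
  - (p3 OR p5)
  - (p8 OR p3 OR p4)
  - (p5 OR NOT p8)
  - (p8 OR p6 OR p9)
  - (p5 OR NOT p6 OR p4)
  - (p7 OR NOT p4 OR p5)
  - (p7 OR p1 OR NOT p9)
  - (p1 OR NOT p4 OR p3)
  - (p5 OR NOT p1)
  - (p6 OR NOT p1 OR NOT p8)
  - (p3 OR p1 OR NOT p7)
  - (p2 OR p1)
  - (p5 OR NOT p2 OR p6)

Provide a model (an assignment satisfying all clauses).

p1 = False, p2 = True, p3 = True, p4 = True, p5 = True, p6 = False, p7 = True, p8 = True, p9 = False

Check each clause:
  1. (NOT p4 OR NOT p2 OR NOT p9) — NOT p9 is true.
  2. (NOT p1 OR p9) — NOT p1 is true.
  3. (NOT p7 OR p5) — p5 is true.
  4. (p7 OR NOT p3 OR NOT p1) — NOT p1 is true.
  5. (NOT p7 OR p2) — p2 is true.
  6. (NOT p6 OR p1 OR NOT p4) — NOT p6 is true.
  7. (NOT p3 OR p7) — p7 is true.
  8. (p2 OR p4) — p2 is true.
  9. (p2 OR NOT p4) — p2 is true.
  10. (p5 OR p3) — p3 is true.
  11. (p3 OR p8 OR p4) — p8 is true.
  12. (p5 OR NOT p8) — p5 is true.
  13. (p9 OR p8 OR p6) — p8 is true.
  14. (p5 OR NOT p6 OR p4) — NOT p6 is true.
  15. (p7 OR p5 OR NOT p4) — p5 is true.
  16. (p7 OR p1 OR NOT p9) — NOT p9 is true.
  17. (p1 OR p3 OR NOT p4) — p3 is true.
  18. (NOT p1 OR p5) — p5 is true.
  19. (p6 OR NOT p8 OR NOT p1) — NOT p1 is true.
  20. (NOT p7 OR p3 OR p1) — p3 is true.
  21. (p2 OR p1) — p2 is true.
  22. (NOT p2 OR p6 OR p5) — p5 is true.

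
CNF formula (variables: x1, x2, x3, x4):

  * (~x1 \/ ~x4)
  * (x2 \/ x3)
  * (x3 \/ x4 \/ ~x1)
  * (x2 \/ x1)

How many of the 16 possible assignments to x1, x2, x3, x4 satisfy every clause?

The models are:
  x1=F x2=T x3=F x4=F
  x1=F x2=T x3=F x4=T
  x1=F x2=T x3=T x4=F
  x1=F x2=T x3=T x4=T
  x1=T x2=F x3=T x4=F
  x1=T x2=T x3=T x4=F
That's 6 in total.

6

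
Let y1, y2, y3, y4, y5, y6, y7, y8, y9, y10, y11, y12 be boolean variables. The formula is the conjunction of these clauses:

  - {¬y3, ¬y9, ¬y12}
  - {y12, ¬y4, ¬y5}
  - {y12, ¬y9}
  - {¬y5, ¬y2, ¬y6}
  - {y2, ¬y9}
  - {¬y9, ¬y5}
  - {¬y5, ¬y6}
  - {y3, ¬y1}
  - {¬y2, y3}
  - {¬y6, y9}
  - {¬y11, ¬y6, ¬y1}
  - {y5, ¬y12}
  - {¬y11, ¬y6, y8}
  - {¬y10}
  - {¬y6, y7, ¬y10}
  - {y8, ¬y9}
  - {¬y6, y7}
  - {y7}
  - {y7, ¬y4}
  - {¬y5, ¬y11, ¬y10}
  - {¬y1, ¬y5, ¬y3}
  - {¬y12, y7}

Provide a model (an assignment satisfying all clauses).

y1 = False, y2 = False, y3 = True, y4 = True, y5 = False, y6 = False, y7 = True, y8 = True, y9 = False, y10 = False, y11 = True, y12 = False

The clause (¬y10) is unit: y10 must be False.
The clause (y7) is unit: y7 must be True.
y1 occurs only negated in the remaining clauses — set y1 = False.
y6 occurs only negated in the remaining clauses — set y6 = False.
Branch on y2: take y2 = False.
  then y9 is forced to False.
For the remaining variables, y3 = True, y4 = True, y5 = False, y8 = True, y11 = True, y12 = False works.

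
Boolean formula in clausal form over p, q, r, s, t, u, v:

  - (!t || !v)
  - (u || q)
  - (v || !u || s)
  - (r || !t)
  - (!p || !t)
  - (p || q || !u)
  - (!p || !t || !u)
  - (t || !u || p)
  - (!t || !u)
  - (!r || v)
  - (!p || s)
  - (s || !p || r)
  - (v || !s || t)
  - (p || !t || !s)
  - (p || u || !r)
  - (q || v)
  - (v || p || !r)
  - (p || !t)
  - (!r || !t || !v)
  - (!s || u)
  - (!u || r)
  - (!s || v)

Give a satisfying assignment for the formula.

p=False, q=True, r=False, s=False, t=False, u=False, v=True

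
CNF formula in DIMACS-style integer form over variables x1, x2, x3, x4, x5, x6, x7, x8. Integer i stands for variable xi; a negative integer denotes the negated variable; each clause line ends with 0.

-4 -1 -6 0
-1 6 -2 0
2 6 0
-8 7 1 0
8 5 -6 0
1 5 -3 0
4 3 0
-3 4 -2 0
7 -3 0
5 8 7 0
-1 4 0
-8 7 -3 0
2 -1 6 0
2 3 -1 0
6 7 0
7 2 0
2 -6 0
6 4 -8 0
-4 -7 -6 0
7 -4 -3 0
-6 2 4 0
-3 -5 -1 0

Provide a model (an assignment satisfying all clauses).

x1=F, x2=T, x3=F, x4=T, x5=T, x6=F, x7=T, x8=F

Try x1 = False.
Try x2 = True.
The remaining clauses are satisfied by x3 = False, x4 = True, x5 = True, x6 = False, x7 = True, x8 = False.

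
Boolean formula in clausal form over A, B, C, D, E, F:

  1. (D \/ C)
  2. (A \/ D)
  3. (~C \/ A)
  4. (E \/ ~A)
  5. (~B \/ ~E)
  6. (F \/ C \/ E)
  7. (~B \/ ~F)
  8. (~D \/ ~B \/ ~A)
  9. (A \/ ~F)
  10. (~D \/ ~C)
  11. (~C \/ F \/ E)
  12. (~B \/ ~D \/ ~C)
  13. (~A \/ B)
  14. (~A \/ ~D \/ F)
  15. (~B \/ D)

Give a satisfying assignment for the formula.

A = F, B = F, C = F, D = T, E = T, F = F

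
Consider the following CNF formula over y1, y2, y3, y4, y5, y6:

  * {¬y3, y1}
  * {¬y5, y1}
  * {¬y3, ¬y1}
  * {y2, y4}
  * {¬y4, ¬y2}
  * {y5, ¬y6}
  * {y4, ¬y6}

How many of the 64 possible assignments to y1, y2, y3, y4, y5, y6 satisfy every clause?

Satisfying assignments:
  y1=0 y2=0 y3=0 y4=1 y5=0 y6=0
  y1=0 y2=1 y3=0 y4=0 y5=0 y6=0
  y1=1 y2=0 y3=0 y4=1 y5=0 y6=0
  y1=1 y2=0 y3=0 y4=1 y5=1 y6=0
  y1=1 y2=0 y3=0 y4=1 y5=1 y6=1
  y1=1 y2=1 y3=0 y4=0 y5=0 y6=0
  y1=1 y2=1 y3=0 y4=0 y5=1 y6=0
That's 7 in total.

7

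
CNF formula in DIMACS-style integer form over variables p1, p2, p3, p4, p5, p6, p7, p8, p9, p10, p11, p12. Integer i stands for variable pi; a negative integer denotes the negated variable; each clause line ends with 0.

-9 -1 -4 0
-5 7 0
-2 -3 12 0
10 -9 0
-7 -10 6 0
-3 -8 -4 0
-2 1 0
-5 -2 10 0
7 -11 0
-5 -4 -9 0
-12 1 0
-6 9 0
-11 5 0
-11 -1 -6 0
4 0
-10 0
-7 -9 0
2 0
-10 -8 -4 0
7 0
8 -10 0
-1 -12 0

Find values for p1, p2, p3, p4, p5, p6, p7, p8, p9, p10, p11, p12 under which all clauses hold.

p1=T, p2=T, p3=F, p4=T, p5=F, p6=F, p7=T, p8=T, p9=F, p10=F, p11=F, p12=F

Unit propagation: (p4) forces p4 = True.
(¬p10) is a unit clause, so p10 = False.
The clause (¬p9) is unit: p9 must be False.
Unit propagation: (¬p6) forces p6 = False.
Unit propagation: (p2) forces p2 = True.
Unit propagation: (p1) forces p1 = True.
(¬p5) is a unit clause, so p5 = False.
The clause (¬p11) is unit: p11 must be False.
Unit propagation: (p7) forces p7 = True.
The clause (¬p12) is unit: p12 must be False.
Unit propagation: (¬p3) forces p3 = False.
p8 is now unconstrained; take p8 = True.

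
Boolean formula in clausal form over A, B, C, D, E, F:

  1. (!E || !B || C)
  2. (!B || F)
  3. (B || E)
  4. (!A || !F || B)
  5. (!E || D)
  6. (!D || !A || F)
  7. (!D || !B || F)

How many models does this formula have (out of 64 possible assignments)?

Split on B, then F.
  B=T, F=T: A free; 5 ways for (C,D,E) × 2^1 = 10.
  B=T, F=F: a clause becomes empty — 0.
  B=F, F=T: remaining (A,C,D,E) ∈ {(F,F,T,T); (F,T,T,T)} — 2.
  B=F, F=F: remaining (A,C,D,E) ∈ {(F,F,T,T); (F,T,T,T)} — 2.
Total: 10 + 0 + 2 + 2 = 14.

14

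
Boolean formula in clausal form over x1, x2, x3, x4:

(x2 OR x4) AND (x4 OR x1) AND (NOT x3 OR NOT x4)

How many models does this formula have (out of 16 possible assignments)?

Satisfying assignments:
  x1=0 x2=0 x3=0 x4=1
  x1=0 x2=1 x3=0 x4=1
  x1=1 x2=0 x3=0 x4=1
  x1=1 x2=1 x3=0 x4=0
  x1=1 x2=1 x3=0 x4=1
  x1=1 x2=1 x3=1 x4=0
Count: 6.

6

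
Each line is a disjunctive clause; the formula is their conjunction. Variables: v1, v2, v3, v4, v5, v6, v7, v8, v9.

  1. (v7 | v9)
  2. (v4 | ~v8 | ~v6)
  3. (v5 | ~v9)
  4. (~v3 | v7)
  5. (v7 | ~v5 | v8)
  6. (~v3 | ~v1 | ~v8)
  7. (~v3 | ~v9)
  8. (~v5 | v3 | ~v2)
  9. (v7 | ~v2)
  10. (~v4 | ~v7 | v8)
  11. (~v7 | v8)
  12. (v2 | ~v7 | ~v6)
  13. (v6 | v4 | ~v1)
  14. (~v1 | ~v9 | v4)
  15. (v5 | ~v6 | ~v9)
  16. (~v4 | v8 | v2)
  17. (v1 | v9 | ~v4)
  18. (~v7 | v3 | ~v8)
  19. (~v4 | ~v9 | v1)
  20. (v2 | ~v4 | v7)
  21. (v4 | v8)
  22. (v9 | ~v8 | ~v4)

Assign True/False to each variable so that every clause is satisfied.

v1=F, v2=F, v3=F, v4=F, v5=T, v6=F, v7=F, v8=T, v9=T

Check each clause:
  1. (v7 | v9) — v9 is true.
  2. (~v8 | ~v6 | v4) — ~v6 is true.
  3. (v5 | ~v9) — v5 is true.
  4. (~v3 | v7) — ~v3 is true.
  5. (v8 | ~v5 | v7) — v8 is true.
  6. (~v1 | ~v8 | ~v3) — ~v3 is true.
  7. (~v9 | ~v3) — ~v3 is true.
  8. (~v5 | ~v2 | v3) — ~v2 is true.
  9. (v7 | ~v2) — ~v2 is true.
  10. (v8 | ~v4 | ~v7) — v8 is true.
  11. (v8 | ~v7) — v8 is true.
  12. (~v6 | ~v7 | v2) — ~v7 is true.
  13. (~v1 | v6 | v4) — ~v1 is true.
  14. (v4 | ~v1 | ~v9) — ~v1 is true.
  15. (v5 | ~v6 | ~v9) — ~v6 is true.
  16. (~v4 | v8 | v2) — v8 is true.
  17. (v1 | ~v4 | v9) — v9 is true.
  18. (~v8 | ~v7 | v3) — ~v7 is true.
  19. (~v4 | ~v9 | v1) — ~v4 is true.
  20. (~v4 | v7 | v2) — ~v4 is true.
  21. (v8 | v4) — v8 is true.
  22. (v9 | ~v4 | ~v8) — v9 is true.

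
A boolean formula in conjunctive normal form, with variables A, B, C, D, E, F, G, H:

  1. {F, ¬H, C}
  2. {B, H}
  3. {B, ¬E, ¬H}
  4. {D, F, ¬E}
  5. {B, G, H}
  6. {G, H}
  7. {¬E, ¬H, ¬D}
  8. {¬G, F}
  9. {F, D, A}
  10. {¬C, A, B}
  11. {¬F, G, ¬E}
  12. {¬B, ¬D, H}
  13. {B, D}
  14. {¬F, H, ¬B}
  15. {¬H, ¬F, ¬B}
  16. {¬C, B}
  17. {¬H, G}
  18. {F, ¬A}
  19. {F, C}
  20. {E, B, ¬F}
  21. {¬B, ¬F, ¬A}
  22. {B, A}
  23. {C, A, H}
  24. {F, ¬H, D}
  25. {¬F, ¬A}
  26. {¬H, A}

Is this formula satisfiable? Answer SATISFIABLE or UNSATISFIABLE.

F = True:
  propagation gives A=False, B=True, H=True; an empty clause results — contradiction.
F = False:
  propagation gives G=False, H=True; an empty clause results — contradiction.
Every branch closes, so no satisfying assignment exists.

UNSATISFIABLE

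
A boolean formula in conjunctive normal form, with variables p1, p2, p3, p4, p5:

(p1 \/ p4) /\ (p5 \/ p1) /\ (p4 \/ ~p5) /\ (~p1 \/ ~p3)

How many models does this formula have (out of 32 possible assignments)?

10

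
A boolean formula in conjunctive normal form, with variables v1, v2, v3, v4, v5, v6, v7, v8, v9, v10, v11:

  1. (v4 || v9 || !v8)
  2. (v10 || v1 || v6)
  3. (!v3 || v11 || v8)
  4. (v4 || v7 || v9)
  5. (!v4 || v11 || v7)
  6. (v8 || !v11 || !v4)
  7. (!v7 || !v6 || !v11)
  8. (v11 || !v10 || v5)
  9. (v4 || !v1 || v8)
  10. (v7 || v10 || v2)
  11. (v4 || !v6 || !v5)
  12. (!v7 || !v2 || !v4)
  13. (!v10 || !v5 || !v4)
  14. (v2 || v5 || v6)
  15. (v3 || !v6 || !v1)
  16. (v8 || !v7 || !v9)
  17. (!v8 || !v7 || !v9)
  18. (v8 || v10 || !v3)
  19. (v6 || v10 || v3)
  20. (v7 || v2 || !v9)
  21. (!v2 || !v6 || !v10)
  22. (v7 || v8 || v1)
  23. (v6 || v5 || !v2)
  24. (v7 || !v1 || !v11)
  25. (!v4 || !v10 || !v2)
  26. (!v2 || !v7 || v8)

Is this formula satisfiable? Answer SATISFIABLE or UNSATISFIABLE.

Set v1 = False and propagate.
Set v2 = True and propagate.
Try v3 = True.
For the remaining variables, v4 = True, v5 = True, v6 = True, v7 = False, v8 = True, v9 = True, v10 = False, v11 = True works.
Every clause has at least one true literal under this assignment.
So v1=F  v2=T  v3=T  v4=T  v5=T  v6=T  v7=F  v8=T  v9=T  v10=F  v11=T is a satisfying assignment.

SATISFIABLE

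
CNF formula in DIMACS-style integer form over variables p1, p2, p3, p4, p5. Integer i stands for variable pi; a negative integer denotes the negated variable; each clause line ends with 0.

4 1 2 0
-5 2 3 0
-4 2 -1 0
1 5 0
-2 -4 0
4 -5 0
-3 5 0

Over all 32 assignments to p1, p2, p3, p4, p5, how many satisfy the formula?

3

Satisfying assignments:
  p1=F p2=F p3=T p4=T p5=T
  p1=T p2=F p3=F p4=F p5=F
  p1=T p2=T p3=F p4=F p5=F
Count: 3.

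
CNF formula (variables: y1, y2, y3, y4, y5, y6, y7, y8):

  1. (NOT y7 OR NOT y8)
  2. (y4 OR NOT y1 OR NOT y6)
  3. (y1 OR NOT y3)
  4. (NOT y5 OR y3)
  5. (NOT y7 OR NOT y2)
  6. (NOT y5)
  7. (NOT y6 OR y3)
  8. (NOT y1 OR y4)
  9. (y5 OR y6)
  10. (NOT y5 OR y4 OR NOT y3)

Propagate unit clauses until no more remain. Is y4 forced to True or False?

Unit clause (NOT y5) sets y5 = False.
(y5 OR y6) with y5 = False leaves only y6, so y6 = True.
(NOT y6 OR y3): since y6 = True, the clause reduces to (y3). y3 = True.
From (NOT y3 OR y1) and y3 = True: y1 = True.
From (y4 OR NOT y1 OR NOT y6) and y6 = True, y1 = True: y4 = True.

True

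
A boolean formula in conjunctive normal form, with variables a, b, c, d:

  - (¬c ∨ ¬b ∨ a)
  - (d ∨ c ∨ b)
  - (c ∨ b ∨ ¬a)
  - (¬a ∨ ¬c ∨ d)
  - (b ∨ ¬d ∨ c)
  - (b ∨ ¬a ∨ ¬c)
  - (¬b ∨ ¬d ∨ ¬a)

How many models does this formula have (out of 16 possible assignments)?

5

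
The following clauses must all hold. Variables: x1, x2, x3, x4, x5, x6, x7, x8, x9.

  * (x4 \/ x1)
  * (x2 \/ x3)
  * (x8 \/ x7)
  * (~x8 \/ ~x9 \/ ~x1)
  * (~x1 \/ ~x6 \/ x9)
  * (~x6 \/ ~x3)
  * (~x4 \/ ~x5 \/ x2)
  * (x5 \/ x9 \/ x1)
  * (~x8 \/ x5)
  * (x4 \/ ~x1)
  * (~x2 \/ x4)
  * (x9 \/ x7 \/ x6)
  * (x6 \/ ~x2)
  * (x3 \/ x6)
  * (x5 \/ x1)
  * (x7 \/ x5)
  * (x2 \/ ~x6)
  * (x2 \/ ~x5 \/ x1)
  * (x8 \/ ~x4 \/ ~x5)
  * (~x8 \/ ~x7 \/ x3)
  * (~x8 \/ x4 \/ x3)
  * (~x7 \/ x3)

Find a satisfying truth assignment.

x1=F, x2=T, x3=F, x4=T, x5=T, x6=T, x7=F, x8=T, x9=T

Set x1 = False and propagate.
  then x4 is forced to True.
  then x5 is forced to True.
  then x2 is forced to True.
  then x6 is forced to True.
  then x3 is forced to False.
  then x8 is forced to True.
  then x7 is forced to False.
x9 is now unconstrained; take x9 = True.
Every clause has at least one true literal under this assignment.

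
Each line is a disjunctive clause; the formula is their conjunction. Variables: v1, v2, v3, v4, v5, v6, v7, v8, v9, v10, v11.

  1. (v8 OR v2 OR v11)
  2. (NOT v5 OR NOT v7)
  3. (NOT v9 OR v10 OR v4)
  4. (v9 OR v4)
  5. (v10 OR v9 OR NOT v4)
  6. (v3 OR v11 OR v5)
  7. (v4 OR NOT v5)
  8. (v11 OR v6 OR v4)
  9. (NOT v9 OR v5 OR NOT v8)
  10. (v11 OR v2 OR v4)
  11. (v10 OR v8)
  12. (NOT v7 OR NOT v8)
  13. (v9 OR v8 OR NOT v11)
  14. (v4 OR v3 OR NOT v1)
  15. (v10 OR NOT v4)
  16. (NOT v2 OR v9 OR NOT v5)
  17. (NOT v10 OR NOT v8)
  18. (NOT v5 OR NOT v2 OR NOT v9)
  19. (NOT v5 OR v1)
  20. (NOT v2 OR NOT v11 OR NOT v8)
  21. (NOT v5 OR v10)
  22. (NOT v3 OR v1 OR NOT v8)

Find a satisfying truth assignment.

v1=T  v2=F  v3=T  v4=F  v5=F  v6=T  v7=T  v8=F  v9=T  v10=T  v11=T

Check each clause:
  1. (v11 OR v2 OR v8) — v11 is true.
  2. (NOT v7 OR NOT v5) — NOT v5 is true.
  3. (NOT v9 OR v4 OR v10) — v10 is true.
  4. (v9 OR v4) — v9 is true.
  5. (v10 OR v9 OR NOT v4) — v9 is true.
  6. (v5 OR v3 OR v11) — v3 is true.
  7. (NOT v5 OR v4) — NOT v5 is true.
  8. (v4 OR v6 OR v11) — v11 is true.
  9. (v5 OR NOT v9 OR NOT v8) — NOT v8 is true.
  10. (v4 OR v2 OR v11) — v11 is true.
  11. (v10 OR v8) — v10 is true.
  12. (NOT v7 OR NOT v8) — NOT v8 is true.
  13. (v8 OR NOT v11 OR v9) — v9 is true.
  14. (NOT v1 OR v3 OR v4) — v3 is true.
  15. (NOT v4 OR v10) — v10 is true.
  16. (NOT v5 OR v9 OR NOT v2) — v9 is true.
  17. (NOT v8 OR NOT v10) — NOT v8 is true.
  18. (NOT v2 OR NOT v9 OR NOT v5) — NOT v5 is true.
  19. (NOT v5 OR v1) — v1 is true.
  20. (NOT v11 OR NOT v8 OR NOT v2) — NOT v8 is true.
  21. (v10 OR NOT v5) — v10 is true.
  22. (NOT v3 OR v1 OR NOT v8) — NOT v8 is true.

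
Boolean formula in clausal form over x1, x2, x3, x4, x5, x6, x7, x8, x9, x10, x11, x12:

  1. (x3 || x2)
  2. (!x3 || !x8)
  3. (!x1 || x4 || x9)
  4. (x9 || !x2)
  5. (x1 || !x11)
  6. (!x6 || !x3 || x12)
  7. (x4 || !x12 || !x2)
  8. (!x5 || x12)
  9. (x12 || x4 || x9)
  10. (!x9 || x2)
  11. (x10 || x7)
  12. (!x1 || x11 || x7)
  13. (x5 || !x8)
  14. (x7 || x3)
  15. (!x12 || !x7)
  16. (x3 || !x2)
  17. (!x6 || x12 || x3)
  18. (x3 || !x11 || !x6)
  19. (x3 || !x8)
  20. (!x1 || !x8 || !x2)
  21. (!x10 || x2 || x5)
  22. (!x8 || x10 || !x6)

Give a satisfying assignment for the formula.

x1 = F, x2 = T, x3 = T, x4 = F, x5 = F, x6 = F, x7 = F, x8 = F, x9 = T, x10 = T, x11 = F, x12 = F

Pure literal: x6 appears only negated; assign x6 = False.
Pure literal: x8 appears only negated; assign x8 = False.
Set x1 = False and propagate.
  then x11 is forced to False.
Try x2 = True.
  then x9 is forced to True.
  then x3 is forced to True.
The remaining clauses are satisfied by x4 = False, x5 = False, x7 = False, x10 = True, x12 = False.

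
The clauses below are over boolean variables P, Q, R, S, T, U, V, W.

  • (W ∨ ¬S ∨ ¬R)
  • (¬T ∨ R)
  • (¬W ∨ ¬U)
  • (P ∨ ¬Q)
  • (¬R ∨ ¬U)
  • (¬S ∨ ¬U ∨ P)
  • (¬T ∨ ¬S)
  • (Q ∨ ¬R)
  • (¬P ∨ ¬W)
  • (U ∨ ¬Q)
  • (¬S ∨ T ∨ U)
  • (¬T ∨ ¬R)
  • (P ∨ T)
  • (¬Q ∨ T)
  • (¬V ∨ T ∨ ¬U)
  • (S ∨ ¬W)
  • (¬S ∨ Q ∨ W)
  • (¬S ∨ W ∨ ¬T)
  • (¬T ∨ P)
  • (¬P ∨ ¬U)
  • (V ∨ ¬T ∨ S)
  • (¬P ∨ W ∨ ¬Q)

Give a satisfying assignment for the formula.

P=T, Q=F, R=F, S=F, T=F, U=F, V=F, W=F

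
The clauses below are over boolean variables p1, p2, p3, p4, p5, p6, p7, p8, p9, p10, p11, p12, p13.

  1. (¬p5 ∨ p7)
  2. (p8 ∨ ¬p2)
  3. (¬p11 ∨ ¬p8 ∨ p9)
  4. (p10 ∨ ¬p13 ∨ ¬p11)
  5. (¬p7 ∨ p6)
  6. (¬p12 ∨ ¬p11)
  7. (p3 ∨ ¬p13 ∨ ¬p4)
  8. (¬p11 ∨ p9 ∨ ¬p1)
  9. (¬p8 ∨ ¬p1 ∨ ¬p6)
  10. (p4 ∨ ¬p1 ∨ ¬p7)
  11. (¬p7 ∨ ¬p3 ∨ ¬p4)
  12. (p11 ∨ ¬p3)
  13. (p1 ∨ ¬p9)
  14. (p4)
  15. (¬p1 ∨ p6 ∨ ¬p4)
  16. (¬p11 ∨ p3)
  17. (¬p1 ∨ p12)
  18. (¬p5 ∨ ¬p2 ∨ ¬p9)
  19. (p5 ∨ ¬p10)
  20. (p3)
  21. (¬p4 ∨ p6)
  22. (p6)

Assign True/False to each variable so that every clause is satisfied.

(p4) is a unit clause, so p4 = True.
The clause (p3) is unit: p3 must be True.
Unit propagation: (¬p7) forces p7 = False.
The clause (¬p5) is unit: p5 must be False.
(p11) is a unit clause, so p11 = True.
(¬p12) is a unit clause, so p12 = False.
The clause (¬p1) is unit: p1 must be False.
Unit propagation: (¬p9) forces p9 = False.
The clause (¬p8) is unit: p8 must be False.
The clause (¬p2) is unit: p2 must be False.
(¬p10) is a unit clause, so p10 = False.
(¬p13) is a unit clause, so p13 = False.
(p6) is a unit clause, so p6 = True.

p1=False, p2=False, p3=True, p4=True, p5=False, p6=True, p7=False, p8=False, p9=False, p10=False, p11=True, p12=False, p13=False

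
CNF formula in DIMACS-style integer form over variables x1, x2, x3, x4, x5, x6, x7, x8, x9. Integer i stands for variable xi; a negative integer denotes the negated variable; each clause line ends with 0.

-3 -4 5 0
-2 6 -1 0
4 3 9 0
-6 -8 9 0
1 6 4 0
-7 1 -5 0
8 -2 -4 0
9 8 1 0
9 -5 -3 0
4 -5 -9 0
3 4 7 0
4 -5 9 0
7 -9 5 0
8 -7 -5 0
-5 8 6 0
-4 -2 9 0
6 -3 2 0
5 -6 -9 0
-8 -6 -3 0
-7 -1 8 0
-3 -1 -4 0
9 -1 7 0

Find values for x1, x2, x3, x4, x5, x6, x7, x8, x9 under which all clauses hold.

x1 = False, x2 = False, x3 = False, x4 = True, x5 = True, x6 = False, x7 = False, x8 = True, x9 = True

Set x1 = False and propagate.
Branch on x2: take x2 = False.
The remaining clauses are satisfied by x3 = False, x4 = True, x5 = True, x6 = False, x7 = False, x8 = True, x9 = True.
Check each clause:
  1. (NOT x4 OR x5 OR NOT x3) — x5 is true.
  2. (NOT x2 OR NOT x1 OR x6) — NOT x1 is true.
  3. (x3 OR x9 OR x4) — x9 is true.
  4. (x9 OR NOT x8 OR NOT x6) — x9 is true.
  5. (x4 OR x1 OR x6) — x4 is true.
  6. (x1 OR NOT x7 OR NOT x5) — NOT x7 is true.
  7. (NOT x4 OR x8 OR NOT x2) — x8 is true.
  8. (x8 OR x1 OR x9) — x8 is true.
  9. (NOT x3 OR NOT x5 OR x9) — x9 is true.
  10. (x4 OR NOT x9 OR NOT x5) — x4 is true.
  11. (x3 OR x7 OR x4) — x4 is true.
  12. (x4 OR NOT x5 OR x9) — x9 is true.
  13. (NOT x9 OR x5 OR x7) — x5 is true.
  14. (x8 OR NOT x7 OR NOT x5) — x8 is true.
  15. (NOT x5 OR x8 OR x6) — x8 is true.
  16. (x9 OR NOT x2 OR NOT x4) — x9 is true.
  17. (x6 OR x2 OR NOT x3) — NOT x3 is true.
  18. (NOT x6 OR x5 OR NOT x9) — NOT x6 is true.
  19. (NOT x3 OR NOT x8 OR NOT x6) — NOT x6 is true.
  20. (NOT x7 OR NOT x1 OR x8) — x8 is true.
  21. (NOT x4 OR NOT x1 OR NOT x3) — NOT x3 is true.
  22. (x9 OR NOT x1 OR x7) — x9 is true.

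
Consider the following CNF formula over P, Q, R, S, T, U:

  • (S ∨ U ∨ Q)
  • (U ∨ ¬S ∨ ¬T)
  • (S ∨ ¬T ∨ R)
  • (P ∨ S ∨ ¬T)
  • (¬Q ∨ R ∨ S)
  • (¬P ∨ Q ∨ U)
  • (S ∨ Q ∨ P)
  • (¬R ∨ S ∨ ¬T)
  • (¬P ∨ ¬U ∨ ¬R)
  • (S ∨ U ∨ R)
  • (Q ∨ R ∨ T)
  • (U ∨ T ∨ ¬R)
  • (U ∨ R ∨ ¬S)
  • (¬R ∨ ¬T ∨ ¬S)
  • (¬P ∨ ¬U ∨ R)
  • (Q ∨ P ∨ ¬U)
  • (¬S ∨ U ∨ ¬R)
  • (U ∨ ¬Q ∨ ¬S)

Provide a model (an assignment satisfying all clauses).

P=False, Q=True, R=True, S=True, T=False, U=True

Branch on P: take P = False.
Try Q = True.
Branch on R: take R = True.
For the remaining variables, S = True, T = False, U = True works.
Check each clause:
  1. (Q ∨ S ∨ U) — Q is true.
  2. (¬T ∨ U ∨ ¬S) — ¬T is true.
  3. (¬T ∨ S ∨ R) — R is true.
  4. (S ∨ P ∨ ¬T) — ¬T is true.
  5. (¬Q ∨ R ∨ S) — R is true.
  6. (Q ∨ U ∨ ¬P) — Q is true.
  7. (P ∨ Q ∨ S) — Q is true.
  8. (S ∨ ¬T ∨ ¬R) — ¬T is true.
  9. (¬R ∨ ¬P ∨ ¬U) — ¬P is true.
  10. (U ∨ R ∨ S) — R is true.
  11. (Q ∨ T ∨ R) — Q is true.
  12. (¬R ∨ T ∨ U) — U is true.
  13. (U ∨ ¬S ∨ R) — R is true.
  14. (¬T ∨ ¬S ∨ ¬R) — ¬T is true.
  15. (R ∨ ¬U ∨ ¬P) — R is true.
  16. (¬U ∨ P ∨ Q) — Q is true.
  17. (¬R ∨ U ∨ ¬S) — U is true.
  18. (U ∨ ¬Q ∨ ¬S) — U is true.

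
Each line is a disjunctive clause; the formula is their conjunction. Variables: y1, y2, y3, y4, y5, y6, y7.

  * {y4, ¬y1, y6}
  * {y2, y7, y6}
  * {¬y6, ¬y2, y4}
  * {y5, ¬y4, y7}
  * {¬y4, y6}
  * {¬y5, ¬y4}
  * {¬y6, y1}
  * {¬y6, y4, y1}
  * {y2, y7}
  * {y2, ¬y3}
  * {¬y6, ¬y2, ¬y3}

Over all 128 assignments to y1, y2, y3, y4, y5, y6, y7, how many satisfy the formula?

14

Split on y6, then y4.
  y6=1, y4=1: remaining (y1,y2,y3,y5,y7) ∈ {(1,0,0,0,1); (1,1,0,0,1)} — 2.
  y6=1, y4=0: remaining (y1,y2,y3,y5,y7) ∈ {(1,0,0,0,1); (1,0,0,1,1)} — 2.
  y6=0, y4=1: a clause becomes empty — 0.
  y6=0, y4=0: y5 free; 5 ways for (y1,y2,y3,y7) × 2^1 = 10.
Total: 2 + 2 + 0 + 10 = 14.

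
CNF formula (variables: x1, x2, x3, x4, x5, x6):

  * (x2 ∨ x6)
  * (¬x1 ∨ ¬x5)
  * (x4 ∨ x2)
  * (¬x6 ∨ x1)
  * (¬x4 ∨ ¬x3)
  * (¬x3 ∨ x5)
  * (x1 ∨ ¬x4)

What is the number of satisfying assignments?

8

Satisfying assignments:
  x1=F x2=T x3=F x4=F x5=F x6=F
  x1=F x2=T x3=F x4=F x5=T x6=F
  x1=F x2=T x3=T x4=F x5=T x6=F
  x1=T x2=F x3=F x4=T x5=F x6=T
  x1=T x2=T x3=F x4=F x5=F x6=F
  x1=T x2=T x3=F x4=F x5=F x6=T
  x1=T x2=T x3=F x4=T x5=F x6=F
  x1=T x2=T x3=F x4=T x5=F x6=T
That's 8 in total.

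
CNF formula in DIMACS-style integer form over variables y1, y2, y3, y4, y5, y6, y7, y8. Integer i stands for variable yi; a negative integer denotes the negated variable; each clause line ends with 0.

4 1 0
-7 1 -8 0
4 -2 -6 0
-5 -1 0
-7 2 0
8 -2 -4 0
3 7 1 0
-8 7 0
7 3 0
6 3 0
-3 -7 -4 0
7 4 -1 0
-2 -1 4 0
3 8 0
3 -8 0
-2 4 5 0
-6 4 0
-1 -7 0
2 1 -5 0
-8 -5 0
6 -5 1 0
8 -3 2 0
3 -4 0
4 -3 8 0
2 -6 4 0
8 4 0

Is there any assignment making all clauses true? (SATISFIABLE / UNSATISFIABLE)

y4 = True:
  propagation gives y3=True, y7=False, y8=False, y2=False; an empty clause results — contradiction.
y4 = False:
  propagation gives y1=True, y5=False, y7=True; an empty clause results — contradiction.
Every branch closes, so no satisfying assignment exists.

UNSATISFIABLE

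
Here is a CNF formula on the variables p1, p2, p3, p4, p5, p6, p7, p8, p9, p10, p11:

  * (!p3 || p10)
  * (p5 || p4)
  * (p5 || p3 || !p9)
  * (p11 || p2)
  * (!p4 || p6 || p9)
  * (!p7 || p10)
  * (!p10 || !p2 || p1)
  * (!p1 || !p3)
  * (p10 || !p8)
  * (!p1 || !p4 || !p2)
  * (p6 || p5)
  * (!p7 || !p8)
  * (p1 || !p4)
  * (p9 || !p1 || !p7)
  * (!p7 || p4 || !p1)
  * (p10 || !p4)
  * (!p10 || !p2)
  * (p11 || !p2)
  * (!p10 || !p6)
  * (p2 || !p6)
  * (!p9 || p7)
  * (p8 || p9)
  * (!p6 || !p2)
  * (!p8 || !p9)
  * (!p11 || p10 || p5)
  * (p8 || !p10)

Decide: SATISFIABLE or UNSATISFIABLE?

p5 occurs only positively in the remaining clauses — set p5 = True.
Branch on p1: take p1 = True.
  then p3 is forced to False.
The remaining clauses are satisfied by p2 = False, p4 = False, p6 = False, p7 = False, p8 = True, p9 = False, p10 = True, p11 = True.
So p1 = 1  p2 = 0  p3 = 0  p4 = 0  p5 = 1  p6 = 0  p7 = 0  p8 = 1  p9 = 0  p10 = 1  p11 = 1 is a satisfying assignment.

SATISFIABLE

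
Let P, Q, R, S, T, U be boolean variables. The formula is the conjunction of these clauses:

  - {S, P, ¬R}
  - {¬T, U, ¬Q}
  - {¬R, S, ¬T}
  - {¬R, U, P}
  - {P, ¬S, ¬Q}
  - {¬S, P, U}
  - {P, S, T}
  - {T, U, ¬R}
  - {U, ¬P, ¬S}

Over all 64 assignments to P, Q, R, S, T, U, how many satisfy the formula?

Split on P, then S.
  P=T, S=T: forces U=T; Q, R, T free → 2^3 = 8.
  P=T, S=F: 9 of the 16 assignments to (Q,R,T,U) work.
  P=F, S=T: remaining (Q,R,T,U) ∈ {(F,F,F,T); (F,F,T,T); (F,T,F,T); (F,T,T,T)} — 4.
  P=F, S=F: remaining (Q,R,T,U) ∈ {(F,F,T,F); (F,F,T,T); (T,F,T,T)} — 3.
Total: 8 + 9 + 4 + 3 = 24.

24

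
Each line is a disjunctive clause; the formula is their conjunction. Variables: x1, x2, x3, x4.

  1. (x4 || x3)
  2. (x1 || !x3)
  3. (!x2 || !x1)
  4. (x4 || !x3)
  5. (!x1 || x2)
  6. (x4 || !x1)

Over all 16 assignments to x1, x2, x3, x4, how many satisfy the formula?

2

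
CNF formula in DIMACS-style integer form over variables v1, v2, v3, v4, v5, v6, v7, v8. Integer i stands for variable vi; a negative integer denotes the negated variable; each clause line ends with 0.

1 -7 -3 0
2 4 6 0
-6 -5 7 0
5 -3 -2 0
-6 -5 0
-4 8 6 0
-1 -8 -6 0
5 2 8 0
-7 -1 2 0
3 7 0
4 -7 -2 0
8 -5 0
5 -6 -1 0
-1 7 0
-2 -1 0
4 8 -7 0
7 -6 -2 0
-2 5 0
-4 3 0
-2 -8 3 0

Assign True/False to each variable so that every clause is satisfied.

v1=False, v2=True, v3=True, v4=False, v5=True, v6=False, v7=False, v8=True

Check each clause:
  1. {¬v3, v1, ¬v7} — ¬v7 is true.
  2. {v2, v6, v4} — v2 is true.
  3. {¬v5, v7, ¬v6} — ¬v6 is true.
  4. {¬v2, ¬v3, v5} — v5 is true.
  5. {¬v5, ¬v6} — ¬v6 is true.
  6. {v8, ¬v4, v6} — v8 is true.
  7. {¬v1, ¬v8, ¬v6} — ¬v6 is true.
  8. {v2, v5, v8} — v8 is true.
  9. {¬v1, ¬v7, v2} — ¬v7 is true.
  10. {v7, v3} — v3 is true.
  11. {v4, ¬v2, ¬v7} — ¬v7 is true.
  12. {v8, ¬v5} — v8 is true.
  13. {v5, ¬v1, ¬v6} — ¬v6 is true.
  14. {¬v1, v7} — ¬v1 is true.
  15. {¬v2, ¬v1} — ¬v1 is true.
  16. {¬v7, v4, v8} — v8 is true.
  17. {¬v2, v7, ¬v6} — ¬v6 is true.
  18. {v5, ¬v2} — v5 is true.
  19. {¬v4, v3} — v3 is true.
  20. {¬v2, ¬v8, v3} — v3 is true.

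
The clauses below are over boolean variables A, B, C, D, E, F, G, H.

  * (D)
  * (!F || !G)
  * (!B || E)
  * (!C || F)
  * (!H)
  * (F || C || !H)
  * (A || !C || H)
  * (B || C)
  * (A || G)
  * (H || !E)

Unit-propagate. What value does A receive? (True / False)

True

(D) stands alone — D = True.
(!H) stands alone — H = False.
(H || !E): since H = False, the clause reduces to (!E). E = False.
(E || !B) with E = False leaves only !B, so B = False.
(B || C) with B = False leaves only C, so C = True.
(!C || F): since C = True, the clause reduces to (F). F = True.
From (!F || !G) and F = True: G = False.
From (!C || A || H) and H = False, C = True: A = True.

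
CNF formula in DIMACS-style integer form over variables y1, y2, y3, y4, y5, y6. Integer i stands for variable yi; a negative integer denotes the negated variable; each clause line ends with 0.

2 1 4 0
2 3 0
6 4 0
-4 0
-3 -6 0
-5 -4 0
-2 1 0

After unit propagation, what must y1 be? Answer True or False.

(~y4) stands alone — y4 = False.
(y4 | y6): since y4 = False, the clause reduces to (y6). y6 = True.
From (~y3 | ~y6) and y6 = True: y3 = False.
(y3 | y2) with y3 = False leaves only y2, so y2 = True.
From (~y2 | y1) and y2 = True: y1 = True.

True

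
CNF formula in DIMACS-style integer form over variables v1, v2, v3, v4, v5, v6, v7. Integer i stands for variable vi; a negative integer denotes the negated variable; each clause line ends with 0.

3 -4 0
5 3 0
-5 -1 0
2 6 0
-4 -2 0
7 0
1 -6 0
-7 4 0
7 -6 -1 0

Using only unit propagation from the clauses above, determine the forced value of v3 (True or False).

Unit clause (v7) sets v7 = True.
From (v4 | ~v7) and v7 = True: v4 = True.
(~v4 | v3): since v4 = True, the clause reduces to (v3). v3 = True.

True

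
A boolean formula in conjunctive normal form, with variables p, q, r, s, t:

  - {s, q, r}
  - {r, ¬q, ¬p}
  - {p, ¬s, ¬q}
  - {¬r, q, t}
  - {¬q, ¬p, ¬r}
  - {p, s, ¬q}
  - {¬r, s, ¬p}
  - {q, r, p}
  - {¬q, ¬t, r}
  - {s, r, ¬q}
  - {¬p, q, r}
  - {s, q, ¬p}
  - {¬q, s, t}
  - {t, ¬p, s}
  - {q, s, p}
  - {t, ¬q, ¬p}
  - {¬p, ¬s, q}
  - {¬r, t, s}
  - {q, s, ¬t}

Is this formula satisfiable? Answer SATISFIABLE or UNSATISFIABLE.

Try p = False.
Set q = False and propagate.
  then r is forced to True.
  then t is forced to True.
  then s is forced to True.
Every clause has at least one true literal under this assignment.
So p=False, q=False, r=True, s=True, t=True is a satisfying assignment.

SATISFIABLE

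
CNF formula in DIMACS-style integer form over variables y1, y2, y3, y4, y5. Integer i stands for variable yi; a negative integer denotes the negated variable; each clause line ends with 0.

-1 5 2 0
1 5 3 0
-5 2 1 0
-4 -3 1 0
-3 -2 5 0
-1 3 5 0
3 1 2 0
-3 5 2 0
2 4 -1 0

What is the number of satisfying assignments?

Case analysis on y1 and y2:
  y1=T, y2=T: remaining (y3,y4,y5) ∈ {(F,F,T); (F,T,T); (T,F,T); (T,T,T)} — 4.
  y1=T, y2=F: remaining (y3,y4,y5) ∈ {(F,T,T); (T,T,T)} — 2.
  y1=F, y2=T: remaining (y3,y4,y5) ∈ {(F,F,T); (F,T,T); (T,F,T)} — 3.
  y1=F, y2=F: a clause becomes empty — 0.
Total: 4 + 2 + 3 + 0 = 9.

9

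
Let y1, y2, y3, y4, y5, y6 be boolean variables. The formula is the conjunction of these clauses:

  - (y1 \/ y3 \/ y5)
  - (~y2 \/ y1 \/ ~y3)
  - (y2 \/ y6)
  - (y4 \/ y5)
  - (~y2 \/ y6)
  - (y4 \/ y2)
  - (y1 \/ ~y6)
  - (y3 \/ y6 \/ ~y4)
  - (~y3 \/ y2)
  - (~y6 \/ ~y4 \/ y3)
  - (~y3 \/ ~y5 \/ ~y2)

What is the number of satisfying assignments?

The models are:
  y1=T y2=T y3=F y4=F y5=T y6=T
  y1=T y2=T y3=T y4=T y5=F y6=T
That's 2 in total.

2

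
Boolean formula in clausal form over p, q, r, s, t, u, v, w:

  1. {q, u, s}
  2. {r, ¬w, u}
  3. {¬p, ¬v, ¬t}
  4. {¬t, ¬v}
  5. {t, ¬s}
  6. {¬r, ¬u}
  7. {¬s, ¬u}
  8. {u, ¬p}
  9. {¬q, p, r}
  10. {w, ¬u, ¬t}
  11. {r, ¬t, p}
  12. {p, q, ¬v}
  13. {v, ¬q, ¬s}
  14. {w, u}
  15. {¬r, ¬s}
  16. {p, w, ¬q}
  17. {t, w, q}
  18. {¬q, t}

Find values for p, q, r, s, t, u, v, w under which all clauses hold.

p=False  q=True  r=True  s=False  t=True  u=False  v=False  w=True

Check each clause:
  1. {s, q, u} — q is true.
  2. {¬w, u, r} — r is true.
  3. {¬v, ¬p, ¬t} — ¬v is true.
  4. {¬v, ¬t} — ¬v is true.
  5. {¬s, t} — ¬s is true.
  6. {¬r, ¬u} — ¬u is true.
  7. {¬u, ¬s} — ¬u is true.
  8. {u, ¬p} — ¬p is true.
  9. {¬q, p, r} — r is true.
  10. {w, ¬t, ¬u} — w is true.
  11. {¬t, p, r} — r is true.
  12. {q, ¬v, p} — ¬v is true.
  13. {¬q, v, ¬s} — ¬s is true.
  14. {u, w} — w is true.
  15. {¬s, ¬r} — ¬s is true.
  16. {¬q, w, p} — w is true.
  17. {t, w, q} — w is true.
  18. {¬q, t} — t is true.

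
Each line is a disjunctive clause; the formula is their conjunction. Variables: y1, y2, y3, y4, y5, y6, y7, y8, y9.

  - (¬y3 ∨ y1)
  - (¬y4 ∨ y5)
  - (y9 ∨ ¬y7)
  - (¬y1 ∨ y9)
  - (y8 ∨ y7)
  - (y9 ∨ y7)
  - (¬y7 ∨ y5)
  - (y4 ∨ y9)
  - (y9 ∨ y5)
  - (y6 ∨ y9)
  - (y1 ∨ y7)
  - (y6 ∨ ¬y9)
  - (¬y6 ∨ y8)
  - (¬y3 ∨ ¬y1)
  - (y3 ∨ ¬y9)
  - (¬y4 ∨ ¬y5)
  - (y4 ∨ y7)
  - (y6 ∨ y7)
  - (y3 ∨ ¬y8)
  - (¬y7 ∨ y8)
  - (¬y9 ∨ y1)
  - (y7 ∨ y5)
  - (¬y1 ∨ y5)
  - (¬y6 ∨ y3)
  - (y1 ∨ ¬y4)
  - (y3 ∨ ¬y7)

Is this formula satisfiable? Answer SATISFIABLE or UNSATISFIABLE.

y7 = True:
  propagation gives y9=True, y5=True, y6=True, y8=True; an empty clause results — contradiction.
y7 = False:
  propagation gives y8=True, y9=True, y1=True, y6=True; an empty clause results — contradiction.
Every branch closes, so no satisfying assignment exists.

UNSATISFIABLE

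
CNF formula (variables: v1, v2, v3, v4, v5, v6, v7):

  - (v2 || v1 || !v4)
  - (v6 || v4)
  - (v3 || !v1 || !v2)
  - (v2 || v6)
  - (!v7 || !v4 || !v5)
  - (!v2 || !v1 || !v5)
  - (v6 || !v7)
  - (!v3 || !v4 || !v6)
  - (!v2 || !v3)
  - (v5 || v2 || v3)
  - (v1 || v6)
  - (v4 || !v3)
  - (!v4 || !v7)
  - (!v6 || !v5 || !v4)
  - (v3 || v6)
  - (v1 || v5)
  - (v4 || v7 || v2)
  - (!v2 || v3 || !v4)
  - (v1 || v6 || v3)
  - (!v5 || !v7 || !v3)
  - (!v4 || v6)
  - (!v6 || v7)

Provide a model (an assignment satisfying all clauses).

Try v1 = True.
Branch on v2: take v2 = False.
  then v6 is forced to True.
  then v7 is forced to True.
  then v4 is forced to False.
  then v3 is forced to False.
  then v5 is forced to True.

v1 = 1  v2 = 0  v3 = 0  v4 = 0  v5 = 1  v6 = 1  v7 = 1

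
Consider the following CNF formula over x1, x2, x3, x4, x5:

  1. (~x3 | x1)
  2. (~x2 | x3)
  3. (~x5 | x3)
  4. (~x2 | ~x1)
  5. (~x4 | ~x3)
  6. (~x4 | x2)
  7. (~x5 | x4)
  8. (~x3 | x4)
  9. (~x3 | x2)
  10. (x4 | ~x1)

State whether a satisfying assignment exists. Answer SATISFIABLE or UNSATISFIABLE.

SATISFIABLE

Pure literal: x5 appears only negated; assign x5 = False.
Set x1 = False and propagate.
  then x3 is forced to False.
  then x2 is forced to False.
  then x4 is forced to False.
So x1=F, x2=F, x3=F, x4=F, x5=F is a satisfying assignment.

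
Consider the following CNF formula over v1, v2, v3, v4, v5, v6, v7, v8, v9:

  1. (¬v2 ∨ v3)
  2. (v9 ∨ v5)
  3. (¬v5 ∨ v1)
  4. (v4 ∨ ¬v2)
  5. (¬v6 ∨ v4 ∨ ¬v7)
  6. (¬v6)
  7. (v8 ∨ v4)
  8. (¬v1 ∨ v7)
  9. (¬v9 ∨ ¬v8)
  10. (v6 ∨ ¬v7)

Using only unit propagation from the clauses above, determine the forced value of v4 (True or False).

(¬v6) stands alone — v6 = False.
From (¬v7 ∨ v6) and v6 = False: v7 = False.
In (v7 ∨ ¬v1), v7 is now false; ¬v1 must hold, so v1 = False.
(v1 ∨ ¬v5): since v1 = False, the clause reduces to (¬v5). v5 = False.
In (v5 ∨ v9), v5 is now false; v9 must hold, so v9 = True.
In (¬v8 ∨ ¬v9), ¬v9 is now false; ¬v8 must hold, so v8 = False.
From (v8 ∨ v4) and v8 = False: v4 = True.

True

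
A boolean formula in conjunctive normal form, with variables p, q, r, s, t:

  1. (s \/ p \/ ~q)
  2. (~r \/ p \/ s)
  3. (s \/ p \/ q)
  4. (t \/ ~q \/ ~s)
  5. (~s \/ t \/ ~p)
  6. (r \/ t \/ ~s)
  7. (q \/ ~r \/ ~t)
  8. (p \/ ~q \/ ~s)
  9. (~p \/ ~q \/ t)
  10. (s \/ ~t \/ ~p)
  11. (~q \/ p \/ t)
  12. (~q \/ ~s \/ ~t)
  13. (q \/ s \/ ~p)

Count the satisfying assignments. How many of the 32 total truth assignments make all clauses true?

3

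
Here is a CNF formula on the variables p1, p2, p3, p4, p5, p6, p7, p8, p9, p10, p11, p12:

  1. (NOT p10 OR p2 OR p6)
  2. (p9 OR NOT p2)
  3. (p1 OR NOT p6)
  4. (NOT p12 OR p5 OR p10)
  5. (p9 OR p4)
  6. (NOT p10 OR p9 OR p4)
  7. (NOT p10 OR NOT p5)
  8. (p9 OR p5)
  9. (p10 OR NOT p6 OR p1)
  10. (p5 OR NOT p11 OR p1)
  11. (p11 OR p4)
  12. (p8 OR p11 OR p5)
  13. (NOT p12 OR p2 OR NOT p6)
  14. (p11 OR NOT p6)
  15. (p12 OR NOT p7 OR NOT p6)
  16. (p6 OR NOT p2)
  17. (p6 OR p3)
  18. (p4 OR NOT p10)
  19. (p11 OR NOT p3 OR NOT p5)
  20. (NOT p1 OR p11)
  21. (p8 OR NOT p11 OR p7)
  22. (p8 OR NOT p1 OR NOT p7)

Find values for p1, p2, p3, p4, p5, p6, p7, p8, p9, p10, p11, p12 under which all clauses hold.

p1 = T, p2 = T, p3 = T, p4 = T, p5 = F, p6 = T, p7 = F, p8 = T, p9 = T, p10 = F, p11 = T, p12 = F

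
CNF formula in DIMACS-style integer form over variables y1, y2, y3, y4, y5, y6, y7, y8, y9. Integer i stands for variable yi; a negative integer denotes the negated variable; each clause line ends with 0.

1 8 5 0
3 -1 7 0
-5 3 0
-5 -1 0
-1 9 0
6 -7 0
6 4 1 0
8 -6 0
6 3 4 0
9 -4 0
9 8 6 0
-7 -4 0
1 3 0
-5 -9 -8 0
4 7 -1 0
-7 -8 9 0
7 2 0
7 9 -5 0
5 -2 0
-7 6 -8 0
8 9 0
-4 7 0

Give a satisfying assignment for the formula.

y1 = True, y2 = False, y3 = True, y4 = False, y5 = False, y6 = True, y7 = True, y8 = True, y9 = True

Pure literal: y3 appears only positively; assign y3 = True.
Branch on y1: take y1 = True.
  then y5 is forced to False.
  then y9 is forced to True.
  then y2 is forced to False.
  then y7 is forced to True.
  then y6 is forced to True.
  then y8 is forced to True.
  then y4 is forced to False.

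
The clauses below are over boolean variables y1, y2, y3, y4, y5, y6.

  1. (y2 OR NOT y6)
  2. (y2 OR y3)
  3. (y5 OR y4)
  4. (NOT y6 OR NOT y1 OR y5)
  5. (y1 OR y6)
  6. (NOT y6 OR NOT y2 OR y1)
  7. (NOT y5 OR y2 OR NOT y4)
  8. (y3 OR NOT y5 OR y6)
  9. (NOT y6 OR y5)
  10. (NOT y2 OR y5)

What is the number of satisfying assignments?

8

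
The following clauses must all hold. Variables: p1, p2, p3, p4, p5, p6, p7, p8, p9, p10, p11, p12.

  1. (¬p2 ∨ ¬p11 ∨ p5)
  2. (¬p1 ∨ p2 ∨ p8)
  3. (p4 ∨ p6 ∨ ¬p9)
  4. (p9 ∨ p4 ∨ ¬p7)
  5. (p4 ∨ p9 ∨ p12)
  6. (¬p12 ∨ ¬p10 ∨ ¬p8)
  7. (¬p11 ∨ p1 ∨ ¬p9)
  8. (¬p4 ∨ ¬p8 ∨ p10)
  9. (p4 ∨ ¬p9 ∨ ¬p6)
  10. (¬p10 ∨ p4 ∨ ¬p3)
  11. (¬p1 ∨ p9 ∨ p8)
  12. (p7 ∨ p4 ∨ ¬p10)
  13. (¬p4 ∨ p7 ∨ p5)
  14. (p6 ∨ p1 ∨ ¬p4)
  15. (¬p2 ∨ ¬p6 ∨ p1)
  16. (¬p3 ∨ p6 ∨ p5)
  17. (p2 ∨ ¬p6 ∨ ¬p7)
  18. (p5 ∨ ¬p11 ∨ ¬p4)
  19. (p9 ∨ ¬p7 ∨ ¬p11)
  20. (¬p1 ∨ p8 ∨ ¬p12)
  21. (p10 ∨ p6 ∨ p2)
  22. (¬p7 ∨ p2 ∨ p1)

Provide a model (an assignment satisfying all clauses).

p1=1, p2=1, p3=0, p4=1, p5=1, p6=1, p7=1, p8=0, p9=1, p10=0, p11=0, p12=0

p3 occurs only negated in the remaining clauses — set p3 = False.
Pure literal: p5 appears only positively; assign p5 = True.
Try p1 = True.
For the remaining variables, p2 = True, p4 = True, p6 = True, p7 = True, p8 = False, p9 = True, p10 = False, p11 = False, p12 = False works.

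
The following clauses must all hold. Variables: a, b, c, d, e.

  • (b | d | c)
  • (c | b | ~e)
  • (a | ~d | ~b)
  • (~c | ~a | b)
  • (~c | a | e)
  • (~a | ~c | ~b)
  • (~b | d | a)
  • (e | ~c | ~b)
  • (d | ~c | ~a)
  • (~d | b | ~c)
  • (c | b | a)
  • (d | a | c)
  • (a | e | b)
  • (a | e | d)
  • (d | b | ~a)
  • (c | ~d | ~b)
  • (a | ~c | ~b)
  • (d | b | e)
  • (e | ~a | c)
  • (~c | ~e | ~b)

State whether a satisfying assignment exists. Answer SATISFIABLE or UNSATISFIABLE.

SATISFIABLE

Set a = False and propagate.
Branch on b: take b = False.
  then c is forced to True.
  then e is forced to True.
  then d is forced to False.
So a = F  b = F  c = T  d = F  e = T is a satisfying assignment.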